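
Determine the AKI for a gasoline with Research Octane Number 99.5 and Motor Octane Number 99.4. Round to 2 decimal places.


AKI = (RON + MON) / 2
AKI = (99.5 + 99.4) / 2
AKI = 198.9 / 2 = 99.45


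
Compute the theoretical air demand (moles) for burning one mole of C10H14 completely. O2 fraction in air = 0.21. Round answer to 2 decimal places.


Balanced combustion: C10H14 + 13.5 O2 -> 10 CO2 + 7 H2O
O2 needed = C + H/4 = 10 + 14/4 = 13.50 moles
Air moles = O2 / 0.21 = 13.50 / 0.21 = 64.29 moles air


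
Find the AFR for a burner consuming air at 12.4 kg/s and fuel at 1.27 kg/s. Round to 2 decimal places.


AFR = m_air / m_fuel
AFR = 12.4 / 1.27 = 9.76


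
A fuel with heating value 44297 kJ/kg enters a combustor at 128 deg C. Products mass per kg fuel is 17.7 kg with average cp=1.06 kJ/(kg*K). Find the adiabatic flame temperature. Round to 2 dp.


T_ad = T_in + Hc / (m_p * cp)
Denominator = 17.7 * 1.06 = 18.7620
Temperature rise = 44297 / 18.7620 = 2361.00 K
T_ad = 128 + 2361.00 = 2489.00 deg C


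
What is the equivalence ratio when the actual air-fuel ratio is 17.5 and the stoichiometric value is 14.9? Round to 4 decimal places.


phi = AFR_stoich / AFR_actual
phi = 14.9 / 17.5 = 0.8514


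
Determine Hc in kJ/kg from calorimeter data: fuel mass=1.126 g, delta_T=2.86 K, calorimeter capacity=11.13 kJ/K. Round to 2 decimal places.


Hc = C_cal * delta_T / m_fuel
Q_released = 11.13 * 2.86 = 31.8318 kJ
m_fuel = 1.126 g = 1.126/1000 kg = 0.001126 kg
Hc = 31.8318 / 0.001126 = 28269.80 kJ/kg


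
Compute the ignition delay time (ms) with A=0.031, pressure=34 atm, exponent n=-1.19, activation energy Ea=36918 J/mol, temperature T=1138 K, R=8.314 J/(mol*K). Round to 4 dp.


tau = A * P^n * exp(Ea/(R*T))
P^n = 34^(-1.19) = 0.01505012
Ea/(R*T) = 36918/(8.314*1138) = 3.901988
exp(Ea/(R*T)) = 49.500738
tau = 0.031 * 0.01505012 * 49.500738 = 0.0231 ms


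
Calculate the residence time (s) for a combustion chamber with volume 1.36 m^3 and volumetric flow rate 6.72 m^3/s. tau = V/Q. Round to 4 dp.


tau = V / Q_flow
tau = 1.36 / 6.72 = 0.2024 s


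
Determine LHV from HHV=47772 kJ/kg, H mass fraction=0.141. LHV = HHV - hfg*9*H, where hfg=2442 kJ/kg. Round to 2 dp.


LHV = HHV - hfg * 9 * H
Water correction = 2442 * 9 * 0.141 = 3098.898 kJ/kg
LHV = 47772 - 3098.898 = 44673.10 kJ/kg


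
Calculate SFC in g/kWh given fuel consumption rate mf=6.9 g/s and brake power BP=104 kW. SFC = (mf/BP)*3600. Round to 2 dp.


SFC = (mf / BP) * 3600
Rate = 6.9 / 104 = 0.066346 g/(s*kW)
SFC = 0.066346 * 3600 = 238.85 g/kWh


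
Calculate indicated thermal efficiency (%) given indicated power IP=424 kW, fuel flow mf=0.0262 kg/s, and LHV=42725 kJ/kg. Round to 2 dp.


eta_ith = (IP / (mf * LHV)) * 100
Denominator = 0.0262 * 42725 = 1119.3950 kW
eta_ith = (424 / 1119.3950) * 100 = 37.88%


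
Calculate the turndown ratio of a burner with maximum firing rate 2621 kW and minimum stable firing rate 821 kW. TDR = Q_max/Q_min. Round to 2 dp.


TDR = Q_max / Q_min
TDR = 2621 / 821 = 3.19


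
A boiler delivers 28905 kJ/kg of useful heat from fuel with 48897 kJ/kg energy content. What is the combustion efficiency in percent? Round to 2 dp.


Efficiency = (Q_useful / Q_fuel) * 100
Efficiency = (28905 / 48897) * 100
Efficiency = 0.5911 * 100 = 59.11%


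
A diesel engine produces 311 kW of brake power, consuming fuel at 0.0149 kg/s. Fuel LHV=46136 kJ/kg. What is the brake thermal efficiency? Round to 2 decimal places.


eta_BTE = (BP / (mf * LHV)) * 100
Denominator = 0.0149 * 46136 = 687.4264 kW
eta_BTE = (311 / 687.4264) * 100 = 45.24%


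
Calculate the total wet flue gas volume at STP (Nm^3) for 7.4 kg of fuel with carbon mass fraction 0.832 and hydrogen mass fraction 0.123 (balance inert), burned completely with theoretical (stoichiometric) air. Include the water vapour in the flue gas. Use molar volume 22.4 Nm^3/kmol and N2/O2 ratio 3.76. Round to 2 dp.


Per kg fuel: CO2 = (C/12 kmol)*22.4 = (0.832/12)*22.4 = 1.55307 Nm^3
Per kg fuel: H2O = (H/2 kmol)*22.4 = (0.123/2)*22.4 = 1.37760 Nm^3
O2 needed per kg fuel = C/12 + H/4 = 0.832/12 + 0.123/4 = 0.10008333 kmol
Per kg fuel: N2 = O2*3.76*22.4 = 0.10008333*3.76*22.4 = 8.42942 Nm^3
Total per kg = 1.55307 + 1.37760 + 8.42942 = 11.36009 Nm^3
Total = 11.36009 * 7.4 = 84.06 Nm^3


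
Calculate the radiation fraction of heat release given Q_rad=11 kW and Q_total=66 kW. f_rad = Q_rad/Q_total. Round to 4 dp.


f_rad = Q_rad / Q_total
f_rad = 11 / 66 = 0.1667


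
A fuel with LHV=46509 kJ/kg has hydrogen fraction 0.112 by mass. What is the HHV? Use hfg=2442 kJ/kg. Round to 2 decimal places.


HHV = LHV + hfg * 9 * H
Water addition = 2442 * 9 * 0.112 = 2461.536 kJ/kg
HHV = 46509 + 2461.536 = 48970.54 kJ/kg


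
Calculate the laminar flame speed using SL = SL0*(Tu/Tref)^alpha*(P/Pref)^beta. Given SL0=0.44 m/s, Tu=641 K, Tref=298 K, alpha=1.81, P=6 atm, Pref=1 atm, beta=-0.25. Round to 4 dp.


SL = SL0 * (Tu/Tref)^alpha * (P/Pref)^beta
T ratio = 641/298 = 2.15100671
(T ratio)^alpha = 2.15100671^1.81 = 4.000199
(P/Pref)^beta = 6^(-0.25) = 0.638943
SL = 0.44 * 4.000199 * 0.638943 = 1.1246 m/s


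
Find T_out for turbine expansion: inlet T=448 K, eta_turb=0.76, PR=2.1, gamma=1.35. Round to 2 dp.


T_out = T_in * (1 - eta * (1 - PR^(-(gamma-1)/gamma)))
Exponent = -(1.35-1)/1.35 = -0.25925926
PR^exp = 2.1^(-0.25925926) = 0.82501466
Factor = 1 - 0.76*(1 - 0.82501466) = 0.86701114
T_out = 448 * 0.86701114 = 388.42 K


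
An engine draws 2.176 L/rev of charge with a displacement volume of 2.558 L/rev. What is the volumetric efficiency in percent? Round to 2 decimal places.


eta_v = (V_actual / V_disp) * 100
Ratio = 2.176 / 2.558 = 0.8507
eta_v = 0.8507 * 100 = 85.07%


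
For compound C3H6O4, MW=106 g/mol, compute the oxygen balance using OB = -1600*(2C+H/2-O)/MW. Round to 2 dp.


OB = -1600 * (2C + H/2 - O) / MW
Inner = 2*3 + 6/2 - 4 = 5.00
OB = -1600 * 5.00 / 106 = -75.47%


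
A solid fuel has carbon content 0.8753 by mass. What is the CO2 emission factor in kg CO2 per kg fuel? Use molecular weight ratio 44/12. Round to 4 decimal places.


EF = C_frac * (M_CO2 / M_C)
EF = 0.8753 * (44/12)
EF = 0.8753 * 3.666667 = 3.2094 kg_CO2/kg_fuel


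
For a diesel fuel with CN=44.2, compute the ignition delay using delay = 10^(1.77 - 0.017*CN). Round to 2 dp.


delay = 10^(1.77 - 0.017*CN)
Exponent = 1.77 - 0.017*44.2 = 1.0186
delay = 10^1.0186 = 10.44 ms


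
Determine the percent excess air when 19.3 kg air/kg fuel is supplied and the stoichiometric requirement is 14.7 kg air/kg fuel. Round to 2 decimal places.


Excess air = actual - stoichiometric = 19.3 - 14.7 = 4.60 kg/kg fuel
Excess air % = (excess / stoich) * 100 = (4.60 / 14.7) * 100 = 31.29%


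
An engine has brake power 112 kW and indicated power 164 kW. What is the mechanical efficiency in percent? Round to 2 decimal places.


eta_mech = (BP / IP) * 100
Ratio = 112 / 164 = 0.6829
eta_mech = 0.6829 * 100 = 68.29%


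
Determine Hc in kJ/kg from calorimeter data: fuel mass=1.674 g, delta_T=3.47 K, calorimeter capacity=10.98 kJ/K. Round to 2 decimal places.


Hc = C_cal * delta_T / m_fuel
Q_released = 10.98 * 3.47 = 38.1006 kJ
m_fuel = 1.674 g = 1.674/1000 kg = 0.001674 kg
Hc = 38.1006 / 0.001674 = 22760.22 kJ/kg


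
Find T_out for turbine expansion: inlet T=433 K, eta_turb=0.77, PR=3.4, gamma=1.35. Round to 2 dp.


T_out = T_in * (1 - eta * (1 - PR^(-(gamma-1)/gamma)))
Exponent = -(1.35-1)/1.35 = -0.25925926
PR^exp = 3.4^(-0.25925926) = 0.72813041
Factor = 1 - 0.77*(1 - 0.72813041) = 0.79066042
T_out = 433 * 0.79066042 = 342.36 K


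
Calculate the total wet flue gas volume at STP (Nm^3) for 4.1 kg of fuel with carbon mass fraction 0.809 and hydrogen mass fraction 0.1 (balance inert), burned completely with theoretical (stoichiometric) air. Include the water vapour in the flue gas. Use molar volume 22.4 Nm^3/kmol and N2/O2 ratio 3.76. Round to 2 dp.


Per kg fuel: CO2 = (C/12 kmol)*22.4 = (0.809/12)*22.4 = 1.51013 Nm^3
Per kg fuel: H2O = (H/2 kmol)*22.4 = (0.1/2)*22.4 = 1.12000 Nm^3
O2 needed per kg fuel = C/12 + H/4 = 0.809/12 + 0.1/4 = 0.09241667 kmol
Per kg fuel: N2 = O2*3.76*22.4 = 0.09241667*3.76*22.4 = 7.78370 Nm^3
Total per kg = 1.51013 + 1.12000 + 7.78370 = 10.41383 Nm^3
Total = 10.41383 * 4.1 = 42.70 Nm^3


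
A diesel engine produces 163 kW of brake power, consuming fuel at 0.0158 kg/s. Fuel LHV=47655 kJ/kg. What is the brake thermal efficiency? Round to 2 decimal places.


eta_BTE = (BP / (mf * LHV)) * 100
Denominator = 0.0158 * 47655 = 752.9490 kW
eta_BTE = (163 / 752.9490) * 100 = 21.65%


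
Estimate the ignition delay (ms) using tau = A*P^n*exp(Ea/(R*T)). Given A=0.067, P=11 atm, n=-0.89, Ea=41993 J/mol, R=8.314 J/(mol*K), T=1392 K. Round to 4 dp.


tau = A * P^n * exp(Ea/(R*T))
P^n = 11^(-0.89) = 0.11834789
Ea/(R*T) = 41993/(8.314*1392) = 3.628504
exp(Ea/(R*T)) = 37.656453
tau = 0.067 * 0.11834789 * 37.656453 = 0.2986 ms


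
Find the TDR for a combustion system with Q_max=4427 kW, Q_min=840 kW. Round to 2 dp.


TDR = Q_max / Q_min
TDR = 4427 / 840 = 5.27


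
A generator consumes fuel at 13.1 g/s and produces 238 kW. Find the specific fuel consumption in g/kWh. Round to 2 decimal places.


SFC = (mf / BP) * 3600
Rate = 13.1 / 238 = 0.055042 g/(s*kW)
SFC = 0.055042 * 3600 = 198.15 g/kWh


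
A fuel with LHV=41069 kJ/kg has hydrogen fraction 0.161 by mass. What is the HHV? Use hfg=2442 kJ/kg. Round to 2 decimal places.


HHV = LHV + hfg * 9 * H
Water addition = 2442 * 9 * 0.161 = 3538.458 kJ/kg
HHV = 41069 + 3538.458 = 44607.46 kJ/kg


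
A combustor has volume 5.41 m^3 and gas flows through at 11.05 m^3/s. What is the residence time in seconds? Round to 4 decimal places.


tau = V / Q_flow
tau = 5.41 / 11.05 = 0.4896 s


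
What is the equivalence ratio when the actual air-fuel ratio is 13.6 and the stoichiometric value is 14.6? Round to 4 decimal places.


phi = AFR_stoich / AFR_actual
phi = 14.6 / 13.6 = 1.0735


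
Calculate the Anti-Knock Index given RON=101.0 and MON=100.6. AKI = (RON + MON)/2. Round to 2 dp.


AKI = (RON + MON) / 2
AKI = (101.0 + 100.6) / 2
AKI = 201.6 / 2 = 100.80


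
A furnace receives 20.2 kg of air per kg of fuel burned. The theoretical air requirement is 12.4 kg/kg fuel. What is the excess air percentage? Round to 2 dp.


Excess air = actual - stoichiometric = 20.2 - 12.4 = 7.80 kg/kg fuel
Excess air % = (excess / stoich) * 100 = (7.80 / 12.4) * 100 = 62.90%


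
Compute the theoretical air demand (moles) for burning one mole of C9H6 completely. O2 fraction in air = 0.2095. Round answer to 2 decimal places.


Balanced combustion: C9H6 + 10.5 O2 -> 9 CO2 + 3 H2O
O2 needed = C + H/4 = 9 + 6/4 = 10.50 moles
Air moles = O2 / 0.2095 = 10.50 / 0.2095 = 50.12 moles air


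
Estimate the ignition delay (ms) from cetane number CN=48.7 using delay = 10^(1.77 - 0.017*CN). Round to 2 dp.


delay = 10^(1.77 - 0.017*CN)
Exponent = 1.77 - 0.017*48.7 = 0.9421
delay = 10^0.9421 = 8.75 ms


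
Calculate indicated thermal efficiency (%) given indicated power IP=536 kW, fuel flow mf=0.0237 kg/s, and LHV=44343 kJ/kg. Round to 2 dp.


eta_ith = (IP / (mf * LHV)) * 100
Denominator = 0.0237 * 44343 = 1050.9291 kW
eta_ith = (536 / 1050.9291) * 100 = 51.00%


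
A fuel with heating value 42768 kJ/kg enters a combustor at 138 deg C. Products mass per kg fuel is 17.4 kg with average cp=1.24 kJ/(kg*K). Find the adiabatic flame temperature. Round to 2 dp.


T_ad = T_in + Hc / (m_p * cp)
Denominator = 17.4 * 1.24 = 21.5760
Temperature rise = 42768 / 21.5760 = 1982.20 K
T_ad = 138 + 1982.20 = 2120.20 deg C


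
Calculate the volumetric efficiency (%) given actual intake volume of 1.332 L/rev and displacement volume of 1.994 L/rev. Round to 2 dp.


eta_v = (V_actual / V_disp) * 100
Ratio = 1.332 / 1.994 = 0.6680
eta_v = 0.6680 * 100 = 66.80%


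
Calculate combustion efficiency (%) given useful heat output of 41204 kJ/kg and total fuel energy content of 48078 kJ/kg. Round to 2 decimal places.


Efficiency = (Q_useful / Q_fuel) * 100
Efficiency = (41204 / 48078) * 100
Efficiency = 0.8570 * 100 = 85.70%


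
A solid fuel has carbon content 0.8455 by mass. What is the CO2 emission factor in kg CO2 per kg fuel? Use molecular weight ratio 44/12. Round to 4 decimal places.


EF = C_frac * (M_CO2 / M_C)
EF = 0.8455 * (44/12)
EF = 0.8455 * 3.666667 = 3.1002 kg_CO2/kg_fuel


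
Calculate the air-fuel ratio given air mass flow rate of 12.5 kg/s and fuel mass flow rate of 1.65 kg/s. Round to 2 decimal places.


AFR = m_air / m_fuel
AFR = 12.5 / 1.65 = 7.58


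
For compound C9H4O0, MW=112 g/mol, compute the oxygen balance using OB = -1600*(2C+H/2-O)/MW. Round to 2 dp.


OB = -1600 * (2C + H/2 - O) / MW
Inner = 2*9 + 4/2 - 0 = 20.00
OB = -1600 * 20.00 / 112 = -285.71%


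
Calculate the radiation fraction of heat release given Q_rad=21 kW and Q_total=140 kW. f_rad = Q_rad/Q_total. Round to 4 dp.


f_rad = Q_rad / Q_total
f_rad = 21 / 140 = 0.1500


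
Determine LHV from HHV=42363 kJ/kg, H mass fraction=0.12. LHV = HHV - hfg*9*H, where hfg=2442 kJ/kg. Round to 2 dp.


LHV = HHV - hfg * 9 * H
Water correction = 2442 * 9 * 0.12 = 2637.360 kJ/kg
LHV = 42363 - 2637.360 = 39725.64 kJ/kg


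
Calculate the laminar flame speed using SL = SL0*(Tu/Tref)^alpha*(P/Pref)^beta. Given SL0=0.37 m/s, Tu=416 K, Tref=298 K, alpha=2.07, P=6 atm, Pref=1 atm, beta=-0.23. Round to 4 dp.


SL = SL0 * (Tu/Tref)^alpha * (P/Pref)^beta
T ratio = 416/298 = 1.39597315
(T ratio)^alpha = 1.39597315^2.07 = 1.994782
(P/Pref)^beta = 6^(-0.23) = 0.662255
SL = 0.37 * 1.994782 * 0.662255 = 0.4888 m/s


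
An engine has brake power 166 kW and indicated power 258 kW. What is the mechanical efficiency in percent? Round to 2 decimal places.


eta_mech = (BP / IP) * 100
Ratio = 166 / 258 = 0.6434
eta_mech = 0.6434 * 100 = 64.34%


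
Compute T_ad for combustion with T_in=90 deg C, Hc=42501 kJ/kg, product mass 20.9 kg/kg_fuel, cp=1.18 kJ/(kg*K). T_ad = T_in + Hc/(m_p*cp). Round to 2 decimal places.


T_ad = T_in + Hc / (m_p * cp)
Denominator = 20.9 * 1.18 = 24.6620
Temperature rise = 42501 / 24.6620 = 1723.34 K
T_ad = 90 + 1723.34 = 1813.34 deg C


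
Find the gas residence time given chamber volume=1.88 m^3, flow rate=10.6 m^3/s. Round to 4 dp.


tau = V / Q_flow
tau = 1.88 / 10.6 = 0.1774 s


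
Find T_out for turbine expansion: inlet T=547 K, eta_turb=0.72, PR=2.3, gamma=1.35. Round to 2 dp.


T_out = T_in * (1 - eta * (1 - PR^(-(gamma-1)/gamma)))
Exponent = -(1.35-1)/1.35 = -0.25925926
PR^exp = 2.3^(-0.25925926) = 0.80578413
Factor = 1 - 0.72*(1 - 0.80578413) = 0.86016457
T_out = 547 * 0.86016457 = 470.51 K


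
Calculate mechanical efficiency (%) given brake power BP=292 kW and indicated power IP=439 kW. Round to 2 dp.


eta_mech = (BP / IP) * 100
Ratio = 292 / 439 = 0.6651
eta_mech = 0.6651 * 100 = 66.51%


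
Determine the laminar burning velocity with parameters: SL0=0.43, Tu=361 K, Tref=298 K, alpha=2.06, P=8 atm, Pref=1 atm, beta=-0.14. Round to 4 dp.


SL = SL0 * (Tu/Tref)^alpha * (P/Pref)^beta
T ratio = 361/298 = 1.21140940
(T ratio)^alpha = 1.21140940^2.06 = 1.484497
(P/Pref)^beta = 8^(-0.14) = 0.747425
SL = 0.43 * 1.484497 * 0.747425 = 0.4771 m/s


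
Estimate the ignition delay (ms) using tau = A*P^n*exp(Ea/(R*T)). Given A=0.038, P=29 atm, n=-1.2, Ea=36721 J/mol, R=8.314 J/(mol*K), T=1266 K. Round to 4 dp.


tau = A * P^n * exp(Ea/(R*T))
P^n = 29^(-1.2) = 0.01758419
Ea/(R*T) = 36721/(8.314*1266) = 3.488757
exp(Ea/(R*T)) = 32.745234
tau = 0.038 * 0.01758419 * 32.745234 = 0.0219 ms


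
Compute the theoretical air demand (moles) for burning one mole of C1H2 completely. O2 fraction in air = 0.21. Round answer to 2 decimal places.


Balanced combustion: C1H2 + 1.5 O2 -> 1 CO2 + 1 H2O
O2 needed = C + H/4 = 1 + 2/4 = 1.50 moles
Air moles = O2 / 0.21 = 1.50 / 0.21 = 7.14 moles air


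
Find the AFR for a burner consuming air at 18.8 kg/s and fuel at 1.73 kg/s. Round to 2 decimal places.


AFR = m_air / m_fuel
AFR = 18.8 / 1.73 = 10.87


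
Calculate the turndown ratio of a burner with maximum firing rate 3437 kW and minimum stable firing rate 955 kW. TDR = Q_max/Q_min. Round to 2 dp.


TDR = Q_max / Q_min
TDR = 3437 / 955 = 3.60


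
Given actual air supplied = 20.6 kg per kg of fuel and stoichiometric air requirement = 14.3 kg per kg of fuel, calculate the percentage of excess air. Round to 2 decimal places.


Excess air = actual - stoichiometric = 20.6 - 14.3 = 6.30 kg/kg fuel
Excess air % = (excess / stoich) * 100 = (6.30 / 14.3) * 100 = 44.06%


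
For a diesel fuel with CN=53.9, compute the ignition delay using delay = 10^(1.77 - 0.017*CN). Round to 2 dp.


delay = 10^(1.77 - 0.017*CN)
Exponent = 1.77 - 0.017*53.9 = 0.8537
delay = 10^0.8537 = 7.14 ms


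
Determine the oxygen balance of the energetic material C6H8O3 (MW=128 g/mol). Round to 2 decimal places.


OB = -1600 * (2C + H/2 - O) / MW
Inner = 2*6 + 8/2 - 3 = 13.00
OB = -1600 * 13.00 / 128 = -162.50%


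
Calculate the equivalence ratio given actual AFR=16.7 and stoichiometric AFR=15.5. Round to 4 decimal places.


phi = AFR_stoich / AFR_actual
phi = 15.5 / 16.7 = 0.9281


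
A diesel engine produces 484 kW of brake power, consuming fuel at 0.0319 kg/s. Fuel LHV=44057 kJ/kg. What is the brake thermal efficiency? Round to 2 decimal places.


eta_BTE = (BP / (mf * LHV)) * 100
Denominator = 0.0319 * 44057 = 1405.4183 kW
eta_BTE = (484 / 1405.4183) * 100 = 34.44%


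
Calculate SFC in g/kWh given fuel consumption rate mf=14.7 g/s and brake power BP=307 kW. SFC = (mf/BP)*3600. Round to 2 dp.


SFC = (mf / BP) * 3600
Rate = 14.7 / 307 = 0.047883 g/(s*kW)
SFC = 0.047883 * 3600 = 172.38 g/kWh


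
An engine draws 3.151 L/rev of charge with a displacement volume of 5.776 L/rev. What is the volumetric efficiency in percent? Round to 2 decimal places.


eta_v = (V_actual / V_disp) * 100
Ratio = 3.151 / 5.776 = 0.5455
eta_v = 0.5455 * 100 = 54.55%


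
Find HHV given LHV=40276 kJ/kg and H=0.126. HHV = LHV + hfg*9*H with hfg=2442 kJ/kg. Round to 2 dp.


HHV = LHV + hfg * 9 * H
Water addition = 2442 * 9 * 0.126 = 2769.228 kJ/kg
HHV = 40276 + 2769.228 = 43045.23 kJ/kg


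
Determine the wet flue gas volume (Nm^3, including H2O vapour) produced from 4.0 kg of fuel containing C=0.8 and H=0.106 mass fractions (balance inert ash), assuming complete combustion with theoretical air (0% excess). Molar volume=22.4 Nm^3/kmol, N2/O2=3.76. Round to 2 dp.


Per kg fuel: CO2 = (C/12 kmol)*22.4 = (0.8/12)*22.4 = 1.49333 Nm^3
Per kg fuel: H2O = (H/2 kmol)*22.4 = (0.106/2)*22.4 = 1.18720 Nm^3
O2 needed per kg fuel = C/12 + H/4 = 0.8/12 + 0.106/4 = 0.09316667 kmol
Per kg fuel: N2 = O2*3.76*22.4 = 0.09316667*3.76*22.4 = 7.84687 Nm^3
Total per kg = 1.49333 + 1.18720 + 7.84687 = 10.52740 Nm^3
Total = 10.52740 * 4.0 = 42.11 Nm^3


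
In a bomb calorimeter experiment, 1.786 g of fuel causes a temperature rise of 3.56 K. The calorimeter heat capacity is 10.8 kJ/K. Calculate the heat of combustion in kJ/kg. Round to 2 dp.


Hc = C_cal * delta_T / m_fuel
Q_released = 10.8 * 3.56 = 38.4480 kJ
m_fuel = 1.786 g = 1.786/1000 kg = 0.001786 kg
Hc = 38.4480 / 0.001786 = 21527.44 kJ/kg


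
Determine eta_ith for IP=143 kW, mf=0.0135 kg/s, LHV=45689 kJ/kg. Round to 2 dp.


eta_ith = (IP / (mf * LHV)) * 100
Denominator = 0.0135 * 45689 = 616.8015 kW
eta_ith = (143 / 616.8015) * 100 = 23.18%


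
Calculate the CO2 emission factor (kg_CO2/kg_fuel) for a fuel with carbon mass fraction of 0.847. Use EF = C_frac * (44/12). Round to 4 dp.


EF = C_frac * (M_CO2 / M_C)
EF = 0.847 * (44/12)
EF = 0.847 * 3.666667 = 3.1057 kg_CO2/kg_fuel


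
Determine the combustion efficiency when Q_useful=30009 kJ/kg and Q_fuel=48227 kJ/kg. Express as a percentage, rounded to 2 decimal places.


Efficiency = (Q_useful / Q_fuel) * 100
Efficiency = (30009 / 48227) * 100
Efficiency = 0.6222 * 100 = 62.22%


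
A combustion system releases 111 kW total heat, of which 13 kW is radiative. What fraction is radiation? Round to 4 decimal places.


f_rad = Q_rad / Q_total
f_rad = 13 / 111 = 0.1171


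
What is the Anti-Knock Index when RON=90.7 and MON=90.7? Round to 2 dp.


AKI = (RON + MON) / 2
AKI = (90.7 + 90.7) / 2
AKI = 181.4 / 2 = 90.70


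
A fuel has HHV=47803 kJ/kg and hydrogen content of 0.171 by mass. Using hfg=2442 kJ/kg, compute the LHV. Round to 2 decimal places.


LHV = HHV - hfg * 9 * H
Water correction = 2442 * 9 * 0.171 = 3758.238 kJ/kg
LHV = 47803 - 3758.238 = 44044.76 kJ/kg


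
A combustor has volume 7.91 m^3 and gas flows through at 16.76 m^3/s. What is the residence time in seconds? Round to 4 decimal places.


tau = V / Q_flow
tau = 7.91 / 16.76 = 0.4720 s


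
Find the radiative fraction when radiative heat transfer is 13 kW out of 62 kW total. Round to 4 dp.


f_rad = Q_rad / Q_total
f_rad = 13 / 62 = 0.2097


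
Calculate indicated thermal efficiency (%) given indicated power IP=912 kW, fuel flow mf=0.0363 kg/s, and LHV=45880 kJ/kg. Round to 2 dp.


eta_ith = (IP / (mf * LHV)) * 100
Denominator = 0.0363 * 45880 = 1665.4440 kW
eta_ith = (912 / 1665.4440) * 100 = 54.76%


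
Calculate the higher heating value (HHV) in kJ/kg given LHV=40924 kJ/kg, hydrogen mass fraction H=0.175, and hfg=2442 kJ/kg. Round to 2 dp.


HHV = LHV + hfg * 9 * H
Water addition = 2442 * 9 * 0.175 = 3846.150 kJ/kg
HHV = 40924 + 3846.150 = 44770.15 kJ/kg


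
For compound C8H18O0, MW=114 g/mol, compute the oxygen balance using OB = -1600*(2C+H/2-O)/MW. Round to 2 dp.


OB = -1600 * (2C + H/2 - O) / MW
Inner = 2*8 + 18/2 - 0 = 25.00
OB = -1600 * 25.00 / 114 = -350.88%


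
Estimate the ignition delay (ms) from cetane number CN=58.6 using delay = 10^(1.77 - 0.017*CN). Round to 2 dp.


delay = 10^(1.77 - 0.017*CN)
Exponent = 1.77 - 0.017*58.6 = 0.7738
delay = 10^0.7738 = 5.94 ms


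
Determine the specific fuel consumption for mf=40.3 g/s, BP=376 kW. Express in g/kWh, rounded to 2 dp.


SFC = (mf / BP) * 3600
Rate = 40.3 / 376 = 0.107181 g/(s*kW)
SFC = 0.107181 * 3600 = 385.85 g/kWh


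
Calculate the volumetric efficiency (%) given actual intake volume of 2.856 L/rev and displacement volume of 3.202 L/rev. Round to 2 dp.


eta_v = (V_actual / V_disp) * 100
Ratio = 2.856 / 3.202 = 0.8919
eta_v = 0.8919 * 100 = 89.19%


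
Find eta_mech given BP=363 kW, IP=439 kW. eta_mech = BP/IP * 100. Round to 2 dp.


eta_mech = (BP / IP) * 100
Ratio = 363 / 439 = 0.8269
eta_mech = 0.8269 * 100 = 82.69%


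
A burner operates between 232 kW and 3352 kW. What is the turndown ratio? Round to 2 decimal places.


TDR = Q_max / Q_min
TDR = 3352 / 232 = 14.45


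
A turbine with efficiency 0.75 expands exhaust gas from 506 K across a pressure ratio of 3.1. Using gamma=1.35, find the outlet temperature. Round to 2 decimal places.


T_out = T_in * (1 - eta * (1 - PR^(-(gamma-1)/gamma)))
Exponent = -(1.35-1)/1.35 = -0.25925926
PR^exp = 3.1^(-0.25925926) = 0.74577862
Factor = 1 - 0.75*(1 - 0.74577862) = 0.80933397
T_out = 506 * 0.80933397 = 409.52 K


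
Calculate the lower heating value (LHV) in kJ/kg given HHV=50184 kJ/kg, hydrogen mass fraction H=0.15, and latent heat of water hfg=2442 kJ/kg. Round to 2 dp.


LHV = HHV - hfg * 9 * H
Water correction = 2442 * 9 * 0.15 = 3296.700 kJ/kg
LHV = 50184 - 3296.700 = 46887.30 kJ/kg


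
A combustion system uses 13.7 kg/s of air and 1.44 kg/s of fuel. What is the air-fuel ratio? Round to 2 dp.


AFR = m_air / m_fuel
AFR = 13.7 / 1.44 = 9.51


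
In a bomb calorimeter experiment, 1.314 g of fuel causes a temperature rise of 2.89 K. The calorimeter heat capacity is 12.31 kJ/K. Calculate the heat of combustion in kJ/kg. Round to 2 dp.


Hc = C_cal * delta_T / m_fuel
Q_released = 12.31 * 2.89 = 35.5759 kJ
m_fuel = 1.314 g = 1.314/1000 kg = 0.001314 kg
Hc = 35.5759 / 0.001314 = 27074.51 kJ/kg


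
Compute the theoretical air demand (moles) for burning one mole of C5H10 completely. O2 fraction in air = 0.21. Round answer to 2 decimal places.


Balanced combustion: C5H10 + 7.5 O2 -> 5 CO2 + 5 H2O
O2 needed = C + H/4 = 5 + 10/4 = 7.50 moles
Air moles = O2 / 0.21 = 7.50 / 0.21 = 35.71 moles air


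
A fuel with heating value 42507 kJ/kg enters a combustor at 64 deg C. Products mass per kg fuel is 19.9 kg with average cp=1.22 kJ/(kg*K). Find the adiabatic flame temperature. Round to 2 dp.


T_ad = T_in + Hc / (m_p * cp)
Denominator = 19.9 * 1.22 = 24.2780
Temperature rise = 42507 / 24.2780 = 1750.84 K
T_ad = 64 + 1750.84 = 1814.84 deg C


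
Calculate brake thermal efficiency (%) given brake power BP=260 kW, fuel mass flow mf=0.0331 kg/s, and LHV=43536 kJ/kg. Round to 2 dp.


eta_BTE = (BP / (mf * LHV)) * 100
Denominator = 0.0331 * 43536 = 1441.0416 kW
eta_BTE = (260 / 1441.0416) * 100 = 18.04%


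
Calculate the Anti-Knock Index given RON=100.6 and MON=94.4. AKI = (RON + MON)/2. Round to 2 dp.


AKI = (RON + MON) / 2
AKI = (100.6 + 94.4) / 2
AKI = 195.0 / 2 = 97.50


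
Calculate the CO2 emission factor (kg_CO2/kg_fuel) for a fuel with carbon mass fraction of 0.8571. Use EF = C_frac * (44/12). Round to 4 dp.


EF = C_frac * (M_CO2 / M_C)
EF = 0.8571 * (44/12)
EF = 0.8571 * 3.666667 = 3.1427 kg_CO2/kg_fuel


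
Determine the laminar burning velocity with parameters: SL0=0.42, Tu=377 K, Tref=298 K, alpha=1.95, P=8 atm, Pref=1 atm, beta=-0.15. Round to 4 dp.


SL = SL0 * (Tu/Tref)^alpha * (P/Pref)^beta
T ratio = 377/298 = 1.26510067
(T ratio)^alpha = 1.26510067^1.95 = 1.581772
(P/Pref)^beta = 8^(-0.15) = 0.732043
SL = 0.42 * 1.581772 * 0.732043 = 0.4863 m/s


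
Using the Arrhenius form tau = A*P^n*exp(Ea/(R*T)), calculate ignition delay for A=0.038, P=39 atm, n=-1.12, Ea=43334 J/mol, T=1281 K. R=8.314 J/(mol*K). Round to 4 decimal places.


tau = A * P^n * exp(Ea/(R*T))
P^n = 39^(-1.12) = 0.01651991
Ea/(R*T) = 43334/(8.314*1281) = 4.068831
exp(Ea/(R*T)) = 58.488537
tau = 0.038 * 0.01651991 * 58.488537 = 0.0367 ms


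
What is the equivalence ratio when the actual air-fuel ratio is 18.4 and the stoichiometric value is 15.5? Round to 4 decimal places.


phi = AFR_stoich / AFR_actual
phi = 15.5 / 18.4 = 0.8424


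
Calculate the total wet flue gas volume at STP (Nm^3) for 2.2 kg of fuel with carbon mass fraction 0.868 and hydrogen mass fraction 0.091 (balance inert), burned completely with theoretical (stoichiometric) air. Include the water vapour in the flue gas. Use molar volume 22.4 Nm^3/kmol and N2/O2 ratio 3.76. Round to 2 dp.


Per kg fuel: CO2 = (C/12 kmol)*22.4 = (0.868/12)*22.4 = 1.62027 Nm^3
Per kg fuel: H2O = (H/2 kmol)*22.4 = (0.091/2)*22.4 = 1.01920 Nm^3
O2 needed per kg fuel = C/12 + H/4 = 0.868/12 + 0.091/4 = 0.09508333 kmol
Per kg fuel: N2 = O2*3.76*22.4 = 0.09508333*3.76*22.4 = 8.00830 Nm^3
Total per kg = 1.62027 + 1.01920 + 8.00830 = 10.64777 Nm^3
Total = 10.64777 * 2.2 = 23.43 Nm^3


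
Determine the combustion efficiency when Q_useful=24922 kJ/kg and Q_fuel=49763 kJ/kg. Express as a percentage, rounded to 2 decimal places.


Efficiency = (Q_useful / Q_fuel) * 100
Efficiency = (24922 / 49763) * 100
Efficiency = 0.5008 * 100 = 50.08%


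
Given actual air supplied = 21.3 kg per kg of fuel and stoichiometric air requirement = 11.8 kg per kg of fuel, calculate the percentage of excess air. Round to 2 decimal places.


Excess air = actual - stoichiometric = 21.3 - 11.8 = 9.50 kg/kg fuel
Excess air % = (excess / stoich) * 100 = (9.50 / 11.8) * 100 = 80.51%


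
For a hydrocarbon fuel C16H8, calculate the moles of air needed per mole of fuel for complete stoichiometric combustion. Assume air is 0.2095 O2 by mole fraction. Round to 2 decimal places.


Balanced combustion: C16H8 + 18 O2 -> 16 CO2 + 4 H2O
O2 needed = C + H/4 = 16 + 8/4 = 18.00 moles
Air moles = O2 / 0.2095 = 18.00 / 0.2095 = 85.92 moles air


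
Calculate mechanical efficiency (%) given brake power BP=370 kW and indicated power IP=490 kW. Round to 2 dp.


eta_mech = (BP / IP) * 100
Ratio = 370 / 490 = 0.7551
eta_mech = 0.7551 * 100 = 75.51%


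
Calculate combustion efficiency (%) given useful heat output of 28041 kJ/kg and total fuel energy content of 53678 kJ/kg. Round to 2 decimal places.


Efficiency = (Q_useful / Q_fuel) * 100
Efficiency = (28041 / 53678) * 100
Efficiency = 0.5224 * 100 = 52.24%


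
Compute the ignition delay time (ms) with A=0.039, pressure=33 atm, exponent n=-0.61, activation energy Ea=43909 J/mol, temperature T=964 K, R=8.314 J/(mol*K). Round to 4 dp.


tau = A * P^n * exp(Ea/(R*T))
P^n = 33^(-0.61) = 0.11849677
Ea/(R*T) = 43909/(8.314*964) = 5.478561
exp(Ea/(R*T)) = 239.501788
tau = 0.039 * 0.11849677 * 239.501788 = 1.1068 ms


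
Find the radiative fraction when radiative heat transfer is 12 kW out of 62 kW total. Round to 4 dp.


f_rad = Q_rad / Q_total
f_rad = 12 / 62 = 0.1935


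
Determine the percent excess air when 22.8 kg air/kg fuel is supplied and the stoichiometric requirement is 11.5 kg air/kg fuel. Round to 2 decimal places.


Excess air = actual - stoichiometric = 22.8 - 11.5 = 11.30 kg/kg fuel
Excess air % = (excess / stoich) * 100 = (11.30 / 11.5) * 100 = 98.26%


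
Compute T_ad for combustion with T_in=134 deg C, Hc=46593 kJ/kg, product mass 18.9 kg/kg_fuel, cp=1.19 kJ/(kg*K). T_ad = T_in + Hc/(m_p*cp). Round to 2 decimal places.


T_ad = T_in + Hc / (m_p * cp)
Denominator = 18.9 * 1.19 = 22.4910
Temperature rise = 46593 / 22.4910 = 2071.63 K
T_ad = 134 + 2071.63 = 2205.63 deg C


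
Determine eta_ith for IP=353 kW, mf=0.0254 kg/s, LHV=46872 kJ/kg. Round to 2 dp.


eta_ith = (IP / (mf * LHV)) * 100
Denominator = 0.0254 * 46872 = 1190.5488 kW
eta_ith = (353 / 1190.5488) * 100 = 29.65%


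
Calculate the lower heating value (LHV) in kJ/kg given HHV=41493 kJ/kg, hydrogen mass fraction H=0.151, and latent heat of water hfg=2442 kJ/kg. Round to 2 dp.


LHV = HHV - hfg * 9 * H
Water correction = 2442 * 9 * 0.151 = 3318.678 kJ/kg
LHV = 41493 - 3318.678 = 38174.32 kJ/kg


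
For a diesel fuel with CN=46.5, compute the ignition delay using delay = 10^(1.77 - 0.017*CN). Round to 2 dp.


delay = 10^(1.77 - 0.017*CN)
Exponent = 1.77 - 0.017*46.5 = 0.9795
delay = 10^0.9795 = 9.54 ms


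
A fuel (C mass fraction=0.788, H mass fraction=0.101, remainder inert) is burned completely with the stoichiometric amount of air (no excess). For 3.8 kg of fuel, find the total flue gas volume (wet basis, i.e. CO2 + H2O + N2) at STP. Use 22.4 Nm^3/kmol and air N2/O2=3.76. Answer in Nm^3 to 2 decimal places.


Per kg fuel: CO2 = (C/12 kmol)*22.4 = (0.788/12)*22.4 = 1.47093 Nm^3
Per kg fuel: H2O = (H/2 kmol)*22.4 = (0.101/2)*22.4 = 1.13120 Nm^3
O2 needed per kg fuel = C/12 + H/4 = 0.788/12 + 0.101/4 = 0.09091667 kmol
Per kg fuel: N2 = O2*3.76*22.4 = 0.09091667*3.76*22.4 = 7.65737 Nm^3
Total per kg = 1.47093 + 1.13120 + 7.65737 = 10.25950 Nm^3
Total = 10.25950 * 3.8 = 38.99 Nm^3


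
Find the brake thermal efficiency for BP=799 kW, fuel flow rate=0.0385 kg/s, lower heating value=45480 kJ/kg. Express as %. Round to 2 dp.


eta_BTE = (BP / (mf * LHV)) * 100
Denominator = 0.0385 * 45480 = 1750.9800 kW
eta_BTE = (799 / 1750.9800) * 100 = 45.63%


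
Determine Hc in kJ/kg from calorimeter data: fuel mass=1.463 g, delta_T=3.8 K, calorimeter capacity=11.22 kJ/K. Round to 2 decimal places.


Hc = C_cal * delta_T / m_fuel
Q_released = 11.22 * 3.8 = 42.6360 kJ
m_fuel = 1.463 g = 1.463/1000 kg = 0.001463 kg
Hc = 42.6360 / 0.001463 = 29142.86 kJ/kg


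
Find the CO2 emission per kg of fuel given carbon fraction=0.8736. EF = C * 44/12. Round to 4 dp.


EF = C_frac * (M_CO2 / M_C)
EF = 0.8736 * (44/12)
EF = 0.8736 * 3.666667 = 3.2032 kg_CO2/kg_fuel


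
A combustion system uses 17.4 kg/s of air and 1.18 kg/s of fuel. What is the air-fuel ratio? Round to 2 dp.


AFR = m_air / m_fuel
AFR = 17.4 / 1.18 = 14.75


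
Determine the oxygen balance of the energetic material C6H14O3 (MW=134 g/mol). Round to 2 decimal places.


OB = -1600 * (2C + H/2 - O) / MW
Inner = 2*6 + 14/2 - 3 = 16.00
OB = -1600 * 16.00 / 134 = -191.04%


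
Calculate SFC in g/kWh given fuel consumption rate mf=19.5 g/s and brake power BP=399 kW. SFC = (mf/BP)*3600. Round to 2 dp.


SFC = (mf / BP) * 3600
Rate = 19.5 / 399 = 0.048872 g/(s*kW)
SFC = 0.048872 * 3600 = 175.94 g/kWh


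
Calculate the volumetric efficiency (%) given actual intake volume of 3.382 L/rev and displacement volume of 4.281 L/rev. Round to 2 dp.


eta_v = (V_actual / V_disp) * 100
Ratio = 3.382 / 4.281 = 0.7900
eta_v = 0.7900 * 100 = 79.00%


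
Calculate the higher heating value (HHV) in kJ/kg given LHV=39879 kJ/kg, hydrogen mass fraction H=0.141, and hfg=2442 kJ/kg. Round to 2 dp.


HHV = LHV + hfg * 9 * H
Water addition = 2442 * 9 * 0.141 = 3098.898 kJ/kg
HHV = 39879 + 3098.898 = 42977.90 kJ/kg


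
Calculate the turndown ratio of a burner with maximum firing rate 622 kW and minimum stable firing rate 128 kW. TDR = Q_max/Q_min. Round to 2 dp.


TDR = Q_max / Q_min
TDR = 622 / 128 = 4.86


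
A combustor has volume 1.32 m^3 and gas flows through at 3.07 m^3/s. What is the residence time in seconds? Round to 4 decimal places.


tau = V / Q_flow
tau = 1.32 / 3.07 = 0.4300 s


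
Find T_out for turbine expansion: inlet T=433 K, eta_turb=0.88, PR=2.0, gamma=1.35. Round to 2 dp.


T_out = T_in * (1 - eta * (1 - PR^(-(gamma-1)/gamma)))
Exponent = -(1.35-1)/1.35 = -0.25925926
PR^exp = 2.0^(-0.25925926) = 0.83551680
Factor = 1 - 0.88*(1 - 0.83551680) = 0.85525478
T_out = 433 * 0.85525478 = 370.33 K


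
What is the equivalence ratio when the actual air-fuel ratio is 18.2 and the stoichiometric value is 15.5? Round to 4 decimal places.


phi = AFR_stoich / AFR_actual
phi = 15.5 / 18.2 = 0.8516


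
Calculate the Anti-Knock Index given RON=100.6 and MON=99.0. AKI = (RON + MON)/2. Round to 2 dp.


AKI = (RON + MON) / 2
AKI = (100.6 + 99.0) / 2
AKI = 199.6 / 2 = 99.80


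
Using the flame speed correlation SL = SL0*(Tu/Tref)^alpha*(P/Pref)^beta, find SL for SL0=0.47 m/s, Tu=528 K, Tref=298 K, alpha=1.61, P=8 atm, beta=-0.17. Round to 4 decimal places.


SL = SL0 * (Tu/Tref)^alpha * (P/Pref)^beta
T ratio = 528/298 = 1.77181208
(T ratio)^alpha = 1.77181208^1.61 = 2.511611
(P/Pref)^beta = 8^(-0.17) = 0.702222
SL = 0.47 * 2.511611 * 0.702222 = 0.8289 m/s


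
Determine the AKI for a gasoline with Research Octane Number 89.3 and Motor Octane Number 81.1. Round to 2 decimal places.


AKI = (RON + MON) / 2
AKI = (89.3 + 81.1) / 2
AKI = 170.4 / 2 = 85.20


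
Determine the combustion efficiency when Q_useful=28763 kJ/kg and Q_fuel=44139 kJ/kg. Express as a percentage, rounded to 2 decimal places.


Efficiency = (Q_useful / Q_fuel) * 100
Efficiency = (28763 / 44139) * 100
Efficiency = 0.6516 * 100 = 65.16%


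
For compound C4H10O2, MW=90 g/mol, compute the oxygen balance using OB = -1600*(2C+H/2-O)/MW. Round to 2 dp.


OB = -1600 * (2C + H/2 - O) / MW
Inner = 2*4 + 10/2 - 2 = 11.00
OB = -1600 * 11.00 / 90 = -195.56%


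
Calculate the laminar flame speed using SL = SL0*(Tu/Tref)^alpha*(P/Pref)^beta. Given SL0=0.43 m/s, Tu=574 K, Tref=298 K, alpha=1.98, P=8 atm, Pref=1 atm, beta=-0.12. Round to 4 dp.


SL = SL0 * (Tu/Tref)^alpha * (P/Pref)^beta
T ratio = 574/298 = 1.92617450
(T ratio)^alpha = 1.92617450^1.98 = 3.661823
(P/Pref)^beta = 8^(-0.12) = 0.779165
SL = 0.43 * 3.661823 * 0.779165 = 1.2269 m/s


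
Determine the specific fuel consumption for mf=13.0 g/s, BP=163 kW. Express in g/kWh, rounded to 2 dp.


SFC = (mf / BP) * 3600
Rate = 13.0 / 163 = 0.079755 g/(s*kW)
SFC = 0.079755 * 3600 = 287.12 g/kWh


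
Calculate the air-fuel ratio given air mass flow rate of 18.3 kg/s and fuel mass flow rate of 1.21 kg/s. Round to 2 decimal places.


AFR = m_air / m_fuel
AFR = 18.3 / 1.21 = 15.12


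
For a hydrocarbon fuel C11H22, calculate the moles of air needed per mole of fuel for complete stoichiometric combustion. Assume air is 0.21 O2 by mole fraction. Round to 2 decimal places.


Balanced combustion: C11H22 + 16.5 O2 -> 11 CO2 + 11 H2O
O2 needed = C + H/4 = 11 + 22/4 = 16.50 moles
Air moles = O2 / 0.21 = 16.50 / 0.21 = 78.57 moles air


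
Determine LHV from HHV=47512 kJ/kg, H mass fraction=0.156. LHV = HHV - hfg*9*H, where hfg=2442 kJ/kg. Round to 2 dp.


LHV = HHV - hfg * 9 * H
Water correction = 2442 * 9 * 0.156 = 3428.568 kJ/kg
LHV = 47512 - 3428.568 = 44083.43 kJ/kg


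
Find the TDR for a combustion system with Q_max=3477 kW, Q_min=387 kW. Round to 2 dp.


TDR = Q_max / Q_min
TDR = 3477 / 387 = 8.98


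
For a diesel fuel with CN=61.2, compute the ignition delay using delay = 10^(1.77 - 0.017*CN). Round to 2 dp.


delay = 10^(1.77 - 0.017*CN)
Exponent = 1.77 - 0.017*61.2 = 0.7296
delay = 10^0.7296 = 5.37 ms


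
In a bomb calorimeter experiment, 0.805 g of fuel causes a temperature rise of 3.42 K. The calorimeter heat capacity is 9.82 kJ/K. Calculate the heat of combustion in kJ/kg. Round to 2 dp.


Hc = C_cal * delta_T / m_fuel
Q_released = 9.82 * 3.42 = 33.5844 kJ
m_fuel = 0.805 g = 0.805/1000 kg = 0.000805 kg
Hc = 33.5844 / 0.000805 = 41719.75 kJ/kg


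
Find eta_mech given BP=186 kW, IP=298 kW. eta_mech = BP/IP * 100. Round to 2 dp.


eta_mech = (BP / IP) * 100
Ratio = 186 / 298 = 0.6242
eta_mech = 0.6242 * 100 = 62.42%


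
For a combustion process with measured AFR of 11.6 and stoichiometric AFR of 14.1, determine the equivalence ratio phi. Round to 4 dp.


phi = AFR_stoich / AFR_actual
phi = 14.1 / 11.6 = 1.2155


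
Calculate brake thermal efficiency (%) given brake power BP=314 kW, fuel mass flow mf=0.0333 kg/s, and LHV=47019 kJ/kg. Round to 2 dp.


eta_BTE = (BP / (mf * LHV)) * 100
Denominator = 0.0333 * 47019 = 1565.7327 kW
eta_BTE = (314 / 1565.7327) * 100 = 20.05%


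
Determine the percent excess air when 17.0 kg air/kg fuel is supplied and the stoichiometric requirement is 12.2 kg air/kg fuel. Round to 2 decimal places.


Excess air = actual - stoichiometric = 17.0 - 12.2 = 4.80 kg/kg fuel
Excess air % = (excess / stoich) * 100 = (4.80 / 12.2) * 100 = 39.34%


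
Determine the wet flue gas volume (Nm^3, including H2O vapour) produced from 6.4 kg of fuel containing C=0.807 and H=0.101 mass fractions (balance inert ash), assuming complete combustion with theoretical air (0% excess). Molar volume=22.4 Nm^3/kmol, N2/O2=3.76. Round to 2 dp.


Per kg fuel: CO2 = (C/12 kmol)*22.4 = (0.807/12)*22.4 = 1.50640 Nm^3
Per kg fuel: H2O = (H/2 kmol)*22.4 = (0.101/2)*22.4 = 1.13120 Nm^3
O2 needed per kg fuel = C/12 + H/4 = 0.807/12 + 0.101/4 = 0.09250000 kmol
Per kg fuel: N2 = O2*3.76*22.4 = 0.09250000*3.76*22.4 = 7.79072 Nm^3
Total per kg = 1.50640 + 1.13120 + 7.79072 = 10.42832 Nm^3
Total = 10.42832 * 6.4 = 66.74 Nm^3


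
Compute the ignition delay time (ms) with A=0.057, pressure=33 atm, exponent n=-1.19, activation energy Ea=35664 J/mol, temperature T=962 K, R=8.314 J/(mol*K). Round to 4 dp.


tau = A * P^n * exp(Ea/(R*T))
P^n = 33^(-1.19) = 0.01559439
Ea/(R*T) = 35664/(8.314*962) = 4.459077
exp(Ea/(R*T)) = 86.407706
tau = 0.057 * 0.01559439 * 86.407706 = 0.0768 ms


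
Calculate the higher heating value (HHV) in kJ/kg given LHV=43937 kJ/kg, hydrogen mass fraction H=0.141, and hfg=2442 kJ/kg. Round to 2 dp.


HHV = LHV + hfg * 9 * H
Water addition = 2442 * 9 * 0.141 = 3098.898 kJ/kg
HHV = 43937 + 3098.898 = 47035.90 kJ/kg


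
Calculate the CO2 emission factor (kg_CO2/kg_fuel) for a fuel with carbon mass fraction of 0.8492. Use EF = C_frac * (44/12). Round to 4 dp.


EF = C_frac * (M_CO2 / M_C)
EF = 0.8492 * (44/12)
EF = 0.8492 * 3.666667 = 3.1137 kg_CO2/kg_fuel


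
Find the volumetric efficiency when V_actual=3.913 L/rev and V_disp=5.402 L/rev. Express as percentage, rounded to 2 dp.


eta_v = (V_actual / V_disp) * 100
Ratio = 3.913 / 5.402 = 0.7244
eta_v = 0.7244 * 100 = 72.44%
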